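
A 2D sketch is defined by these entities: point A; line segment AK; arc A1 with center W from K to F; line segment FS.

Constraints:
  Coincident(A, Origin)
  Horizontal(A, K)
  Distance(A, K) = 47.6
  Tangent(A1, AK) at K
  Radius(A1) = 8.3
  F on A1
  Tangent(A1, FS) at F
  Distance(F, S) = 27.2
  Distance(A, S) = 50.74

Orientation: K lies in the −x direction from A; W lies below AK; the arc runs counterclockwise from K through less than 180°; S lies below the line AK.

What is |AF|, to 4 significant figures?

55.73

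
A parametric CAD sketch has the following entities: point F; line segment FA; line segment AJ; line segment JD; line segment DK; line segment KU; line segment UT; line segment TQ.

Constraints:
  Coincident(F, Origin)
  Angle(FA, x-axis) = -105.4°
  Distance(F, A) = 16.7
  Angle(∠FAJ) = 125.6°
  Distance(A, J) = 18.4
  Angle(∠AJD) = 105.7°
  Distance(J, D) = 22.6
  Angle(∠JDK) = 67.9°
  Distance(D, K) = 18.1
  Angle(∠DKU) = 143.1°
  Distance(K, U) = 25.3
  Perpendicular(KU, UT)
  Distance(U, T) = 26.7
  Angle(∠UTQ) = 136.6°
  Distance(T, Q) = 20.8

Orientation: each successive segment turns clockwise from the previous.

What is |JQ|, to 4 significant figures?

20.25

F is at the origin; FA runs at -105.4° with length 16.7, so A = (-4.435, -16.10). ∠FAJ = 125.6° gives AJ at -159.8° from the x-axis; with |AJ| = 18.4, J = (-21.70, -22.45). ∠AJD = 105.7° gives JD at 125.9° from the x-axis; with |JD| = 22.6, D = (-34.96, -4.147). ∠JDK = 67.9° gives DK at 13.80° from the x-axis; with |DK| = 18.1, K = (-17.38, 0.1705). ∠DKU = 143.1° gives KU at -23.10° from the x-axis; with |KU| = 25.3, U = (5.894, -9.756). KU ⟂ UT, so UT runs at -113.1°; with |UT| = 26.7, T = (-4.581, -34.31). ∠UTQ = 136.6° gives TQ at -156.5° from the x-axis; with |TQ| = 20.8, Q = (-23.66, -42.61). Then |JQ| = |Q − J| = 20.25.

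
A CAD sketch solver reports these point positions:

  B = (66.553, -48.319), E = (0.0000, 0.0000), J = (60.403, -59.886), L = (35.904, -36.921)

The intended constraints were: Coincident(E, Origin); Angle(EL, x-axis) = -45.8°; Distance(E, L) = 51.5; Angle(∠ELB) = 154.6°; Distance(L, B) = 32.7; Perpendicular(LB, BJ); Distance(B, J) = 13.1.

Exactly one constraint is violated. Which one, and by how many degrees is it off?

Perpendicular(LB, BJ) — off by 7.60°.

E = (0.00, 0.00) ✓; EL at -45.80° ✓; |EL| = 51.50 ✓; ∠ELB = 154.6° ✓; |LB| = 32.70 ✓; ∠(LB, BJ) = 97.60° ✗; |BJ| = 13.10 ✓.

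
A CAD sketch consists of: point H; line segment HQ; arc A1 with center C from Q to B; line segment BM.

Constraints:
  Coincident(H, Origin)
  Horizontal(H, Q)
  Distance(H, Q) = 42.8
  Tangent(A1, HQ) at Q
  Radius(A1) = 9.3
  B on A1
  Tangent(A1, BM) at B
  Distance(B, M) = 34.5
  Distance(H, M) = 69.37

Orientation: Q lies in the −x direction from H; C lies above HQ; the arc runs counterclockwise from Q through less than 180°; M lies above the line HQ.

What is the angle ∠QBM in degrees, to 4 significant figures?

118.0°

Checks: |CB| = 9.300 ✓; ∠(CB, BM) = 90.00° ✓; |BM| = 34.50 ✓; |HM| = 69.37 ✓.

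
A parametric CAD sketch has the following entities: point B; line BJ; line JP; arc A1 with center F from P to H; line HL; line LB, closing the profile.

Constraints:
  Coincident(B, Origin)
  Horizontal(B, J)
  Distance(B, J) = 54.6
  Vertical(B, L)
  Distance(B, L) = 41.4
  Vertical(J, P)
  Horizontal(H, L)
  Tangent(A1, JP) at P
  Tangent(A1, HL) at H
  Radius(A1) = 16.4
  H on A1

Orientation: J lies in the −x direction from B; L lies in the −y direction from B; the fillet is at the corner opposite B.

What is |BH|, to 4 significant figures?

56.33

The virtual corner opposite B is at (-54.60, -41.40). Tangency of A1 to JP means the radius FP is perpendicular to JP and tangency of A1 to HL means the radius FH is perpendicular to HL, with radius 16.4, so the center F sits 16.4 in from both sides at F = (-38.20, -25.00). That places the tangent points at P = (-54.60, -25.00) on JP and H = (-38.20, -41.40) on HL. Then |BH| = |H − B| = 56.33.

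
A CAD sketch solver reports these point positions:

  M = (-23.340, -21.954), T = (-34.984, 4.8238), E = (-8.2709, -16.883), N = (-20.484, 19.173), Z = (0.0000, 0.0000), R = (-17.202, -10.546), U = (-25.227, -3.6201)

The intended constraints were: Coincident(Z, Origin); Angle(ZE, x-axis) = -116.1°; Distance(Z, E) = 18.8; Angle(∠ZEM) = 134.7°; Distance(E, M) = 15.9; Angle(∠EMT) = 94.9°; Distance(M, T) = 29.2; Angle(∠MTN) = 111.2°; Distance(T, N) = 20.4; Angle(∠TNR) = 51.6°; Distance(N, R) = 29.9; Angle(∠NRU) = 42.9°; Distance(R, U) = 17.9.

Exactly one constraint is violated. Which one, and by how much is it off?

Distance(R, U) = 17.9 — off by 7.30.

Z = (0.00, 0.00) ✓; ZE at -116.1° ✓; |ZE| = 18.80 ✓; ∠ZEM = 134.7° ✓; |EM| = 15.90 ✓; ∠EMT = 94.90° ✓; |MT| = 29.20 ✓; ∠MTN = 111.2° ✓; |TN| = 20.40 ✓; ∠TNR = 51.60° ✓; |NR| = 29.90 ✓; ∠NRU = 42.90° ✓; |RU| = 10.60 ✗.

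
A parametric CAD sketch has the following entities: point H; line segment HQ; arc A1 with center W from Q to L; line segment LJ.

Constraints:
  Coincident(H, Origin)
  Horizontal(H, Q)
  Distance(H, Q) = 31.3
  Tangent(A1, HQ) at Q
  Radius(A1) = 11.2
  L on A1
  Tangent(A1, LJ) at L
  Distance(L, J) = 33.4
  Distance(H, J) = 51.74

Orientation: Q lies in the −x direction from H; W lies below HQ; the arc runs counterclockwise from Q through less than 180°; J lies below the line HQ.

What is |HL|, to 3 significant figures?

44.3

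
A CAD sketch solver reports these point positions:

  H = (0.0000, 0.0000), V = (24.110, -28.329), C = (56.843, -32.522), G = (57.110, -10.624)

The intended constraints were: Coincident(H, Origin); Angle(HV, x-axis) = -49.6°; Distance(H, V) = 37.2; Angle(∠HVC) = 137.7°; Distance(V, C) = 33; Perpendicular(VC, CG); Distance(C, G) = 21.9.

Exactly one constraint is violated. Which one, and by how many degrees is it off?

Perpendicular(VC, CG) — off by 6.60°.

H = (0.00, 0.00) ✓; HV at -49.60° ✓; |HV| = 37.20 ✓; ∠HVC = 137.7° ✓; |VC| = 33.00 ✓; ∠(VC, CG) = 96.60° ✗; |CG| = 21.90 ✓.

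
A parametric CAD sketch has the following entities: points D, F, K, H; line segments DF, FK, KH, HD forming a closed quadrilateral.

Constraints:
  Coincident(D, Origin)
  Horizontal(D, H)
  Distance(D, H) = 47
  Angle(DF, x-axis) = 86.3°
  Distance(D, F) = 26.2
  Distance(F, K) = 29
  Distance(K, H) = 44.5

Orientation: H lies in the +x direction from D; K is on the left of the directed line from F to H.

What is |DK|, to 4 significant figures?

48.29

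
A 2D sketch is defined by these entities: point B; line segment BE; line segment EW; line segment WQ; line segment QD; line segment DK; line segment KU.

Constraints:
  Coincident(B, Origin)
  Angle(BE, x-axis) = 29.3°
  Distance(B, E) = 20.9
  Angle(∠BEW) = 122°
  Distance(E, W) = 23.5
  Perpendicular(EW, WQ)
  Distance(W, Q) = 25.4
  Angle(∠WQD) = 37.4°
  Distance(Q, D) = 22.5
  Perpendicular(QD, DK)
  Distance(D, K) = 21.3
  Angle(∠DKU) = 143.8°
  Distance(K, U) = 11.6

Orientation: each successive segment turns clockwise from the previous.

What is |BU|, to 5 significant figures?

54.678

B is at the origin; BE runs at 29.3° with length 20.9, so E = (18.226, 10.228). ∠BEW = 122.0° gives EW at -28.700° from the x-axis; with |EW| = 23.5, W = (38.839, -1.0572). EW ⟂ WQ, so WQ runs at -118.70°; with |WQ| = 25.4, Q = (26.642, -23.337). ∠WQD = 37.4° gives QD at 98.700° from the x-axis; with |QD| = 22.5, D = (23.238, -1.0956). QD ⟂ DK, so DK runs at 8.7000°; with |DK| = 21.3, K = (44.293, 2.1263). ∠DKU = 143.8° gives KU at -27.500° from the x-axis; with |KU| = 11.6, U = (54.582, -3.2300). Then |BU| = |U − B| = 54.678.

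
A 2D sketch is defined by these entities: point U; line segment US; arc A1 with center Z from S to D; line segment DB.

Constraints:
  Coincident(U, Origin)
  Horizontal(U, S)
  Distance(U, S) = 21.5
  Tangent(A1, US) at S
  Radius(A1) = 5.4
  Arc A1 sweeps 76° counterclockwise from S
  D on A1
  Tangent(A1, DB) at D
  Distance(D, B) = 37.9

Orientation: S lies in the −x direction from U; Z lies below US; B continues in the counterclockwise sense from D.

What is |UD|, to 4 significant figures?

27.05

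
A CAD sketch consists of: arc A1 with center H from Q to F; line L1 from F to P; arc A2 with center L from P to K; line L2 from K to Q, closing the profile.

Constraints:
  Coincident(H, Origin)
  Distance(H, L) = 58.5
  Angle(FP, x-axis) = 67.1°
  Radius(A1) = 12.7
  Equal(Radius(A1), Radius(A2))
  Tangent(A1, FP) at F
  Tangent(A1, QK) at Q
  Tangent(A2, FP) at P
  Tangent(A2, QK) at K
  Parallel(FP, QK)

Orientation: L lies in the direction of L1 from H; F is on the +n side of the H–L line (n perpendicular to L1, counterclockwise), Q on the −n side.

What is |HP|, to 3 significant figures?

59.9

Tangency of A1 to both parallel lines with radius 12.7 puts F and Q at H ± 12.7·n: F = (-11.7, 4.94), Q = (11.7, -4.94). Equal radii place P and K the same way about L: P = L + 12.7·n = (11.1, 58.8), K = L − 12.7·n = (34.5, 48.9). Then |HP| = |P − H| = 59.9.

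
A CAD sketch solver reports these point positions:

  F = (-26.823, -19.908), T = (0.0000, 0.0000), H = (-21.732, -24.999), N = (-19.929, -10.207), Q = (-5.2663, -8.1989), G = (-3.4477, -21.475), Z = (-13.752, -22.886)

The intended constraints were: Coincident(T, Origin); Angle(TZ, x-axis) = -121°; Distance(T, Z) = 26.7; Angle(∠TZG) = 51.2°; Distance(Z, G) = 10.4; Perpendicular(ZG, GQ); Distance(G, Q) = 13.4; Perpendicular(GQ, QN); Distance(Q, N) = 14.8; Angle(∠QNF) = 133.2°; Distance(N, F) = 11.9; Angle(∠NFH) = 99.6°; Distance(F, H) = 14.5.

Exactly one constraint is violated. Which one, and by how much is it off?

Distance(F, H) = 14.5 — off by 7.30.

T = (0.00, 0.00) ✓; TZ at -121.0° ✓; |TZ| = 26.70 ✓; ∠TZG = 51.20° ✓; |ZG| = 10.40 ✓; ∠(ZG, GQ) = 90.00° ✓; |GQ| = 13.40 ✓; ∠(GQ, QN) = 90.00° ✓; |QN| = 14.80 ✓; ∠QNF = 133.2° ✓; |NF| = 11.90 ✓; ∠NFH = 99.60° ✓; |FH| = 7.200 ✗.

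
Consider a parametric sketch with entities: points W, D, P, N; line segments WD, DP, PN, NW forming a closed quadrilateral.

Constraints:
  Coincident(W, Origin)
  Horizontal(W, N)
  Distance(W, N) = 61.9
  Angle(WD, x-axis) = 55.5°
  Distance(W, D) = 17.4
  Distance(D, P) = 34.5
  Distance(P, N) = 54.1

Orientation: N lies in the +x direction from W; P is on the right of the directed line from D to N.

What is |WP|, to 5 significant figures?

23.256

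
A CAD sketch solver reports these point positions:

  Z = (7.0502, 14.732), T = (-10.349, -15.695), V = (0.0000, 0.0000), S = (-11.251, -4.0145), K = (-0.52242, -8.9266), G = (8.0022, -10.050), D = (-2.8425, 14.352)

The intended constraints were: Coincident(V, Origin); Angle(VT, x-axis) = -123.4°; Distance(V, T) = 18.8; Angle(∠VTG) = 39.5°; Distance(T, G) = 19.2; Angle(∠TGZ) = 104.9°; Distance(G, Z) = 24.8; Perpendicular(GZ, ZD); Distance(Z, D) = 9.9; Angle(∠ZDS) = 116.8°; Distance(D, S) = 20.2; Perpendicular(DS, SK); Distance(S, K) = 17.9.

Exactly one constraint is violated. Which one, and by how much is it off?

Distance(S, K) = 17.9 — off by 6.10.

V = (0.00, 0.00) ✓; VT at -123.4° ✓; |VT| = 18.80 ✓; ∠VTG = 39.50° ✓; |TG| = 19.20 ✓; ∠TGZ = 104.9° ✓; |GZ| = 24.80 ✓; ∠(GZ, ZD) = 90.00° ✓; |ZD| = 9.900 ✓; ∠ZDS = 116.8° ✓; |DS| = 20.20 ✓; ∠(DS, SK) = 90.00° ✓; |SK| = 11.80 ✗.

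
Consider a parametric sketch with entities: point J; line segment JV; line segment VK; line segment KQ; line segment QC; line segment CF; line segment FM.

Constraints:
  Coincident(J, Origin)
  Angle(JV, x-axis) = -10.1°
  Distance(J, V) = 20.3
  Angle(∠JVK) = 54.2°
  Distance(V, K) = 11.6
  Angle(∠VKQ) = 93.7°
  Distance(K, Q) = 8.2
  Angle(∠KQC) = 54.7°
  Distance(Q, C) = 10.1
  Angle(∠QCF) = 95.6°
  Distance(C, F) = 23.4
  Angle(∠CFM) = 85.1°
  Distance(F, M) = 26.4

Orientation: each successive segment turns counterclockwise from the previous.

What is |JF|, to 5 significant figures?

34.658

∠KQC = 54.7° gives QC at -32.700° from the x-axis; with |QC| = 10.1, C = (15.851, -1.6357). ∠QCF = 95.6° gives CF at 51.700° from the x-axis; with |CF| = 23.4, F = (30.354, 16.728). Then |JF| = |F − J| = 34.658.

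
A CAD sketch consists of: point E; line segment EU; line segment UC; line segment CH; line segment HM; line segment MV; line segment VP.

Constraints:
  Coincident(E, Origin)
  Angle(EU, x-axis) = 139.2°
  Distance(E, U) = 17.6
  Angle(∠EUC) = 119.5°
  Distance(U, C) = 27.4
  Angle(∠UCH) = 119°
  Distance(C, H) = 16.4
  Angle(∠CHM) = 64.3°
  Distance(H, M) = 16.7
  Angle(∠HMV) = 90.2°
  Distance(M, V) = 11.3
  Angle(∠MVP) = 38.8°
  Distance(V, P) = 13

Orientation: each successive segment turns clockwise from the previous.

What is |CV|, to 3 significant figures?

10.2

∠CHM = 64.3° gives HM at -98.0° from the x-axis; with |HM| = 16.7, M = (5.35, 26.8). ∠HMV = 90.2° gives MV at 172° from the x-axis; with |MV| = 11.3, V = (-5.85, 28.4). Then |CV| = |V − C| = 10.2.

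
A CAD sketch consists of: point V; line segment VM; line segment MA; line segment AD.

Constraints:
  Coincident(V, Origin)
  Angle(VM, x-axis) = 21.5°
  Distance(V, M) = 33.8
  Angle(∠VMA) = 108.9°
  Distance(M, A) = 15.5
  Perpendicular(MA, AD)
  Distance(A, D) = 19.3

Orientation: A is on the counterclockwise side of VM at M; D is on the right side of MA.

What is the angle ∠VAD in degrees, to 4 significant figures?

140.4°

V is at the origin; VM runs at 21.5° with length 33.8, so M = 33.8·(cos 21.5°, sin 21.5°) = (31.45, 12.39). ∠VMA = 108.9°, so MA runs at 21.5° + (180° − 108.9°) = 92.60° from the x-axis; with |MA| = 15.5, A = M + 15.5·(cos 92.60°, sin 92.60°) = (30.74, 27.87). MA ⟂ AD; with |AD| = 19.3 on the right of MA, D = A + 19.3·(0.9990, 0.04536) = (50.03, 28.75). Then cos ∠VAD = AV·AD / (|AV||AD|), giving 140.4°.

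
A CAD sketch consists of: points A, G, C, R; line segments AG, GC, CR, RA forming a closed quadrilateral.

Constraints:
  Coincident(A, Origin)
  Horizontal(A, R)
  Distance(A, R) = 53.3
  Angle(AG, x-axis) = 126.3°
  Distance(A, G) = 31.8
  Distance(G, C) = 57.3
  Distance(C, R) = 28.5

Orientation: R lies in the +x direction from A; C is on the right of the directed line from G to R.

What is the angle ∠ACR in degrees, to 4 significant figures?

140.7°

Checks: A = (0.00, 0.00) ✓; |GC| = 57.30 ✓; |CR| = 28.50 ✓.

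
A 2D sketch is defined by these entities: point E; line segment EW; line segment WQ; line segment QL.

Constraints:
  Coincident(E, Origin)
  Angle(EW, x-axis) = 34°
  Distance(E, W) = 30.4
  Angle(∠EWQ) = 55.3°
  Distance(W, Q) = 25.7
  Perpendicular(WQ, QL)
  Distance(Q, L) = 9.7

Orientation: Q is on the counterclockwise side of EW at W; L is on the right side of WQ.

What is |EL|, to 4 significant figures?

35.69

E is at the origin; EW runs at 34.0° with length 30.4, so W = 30.4·(cos 34.0°, sin 34.0°) = (25.20, 17.00). ∠EWQ = 55.3°, so WQ runs at 34.0° + (180° − 55.3°) = 158.7° from the x-axis; with |WQ| = 25.7, Q = W + 25.7·(cos 158.7°, sin 158.7°) = (1.258, 26.34). WQ is perpendicular to QL; with |QL| = 9.7 on the right of WQ, L = Q + 9.7·(0.3633, 0.9317) = (4.782, 35.37). Then |EL| = |L − E| = 35.69.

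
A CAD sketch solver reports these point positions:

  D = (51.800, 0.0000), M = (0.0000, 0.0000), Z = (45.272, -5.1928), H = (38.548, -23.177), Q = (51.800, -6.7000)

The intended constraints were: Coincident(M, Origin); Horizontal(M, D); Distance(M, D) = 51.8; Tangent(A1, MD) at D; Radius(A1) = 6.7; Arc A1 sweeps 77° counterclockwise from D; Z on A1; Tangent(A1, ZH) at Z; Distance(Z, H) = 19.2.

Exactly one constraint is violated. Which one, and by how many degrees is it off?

Tangent(A1, ZH) at Z — off by 7.50°.

M = (0.00, 0.00) ✓; M.y = 0.00, D.y = 0.00 ✓; |MD| = 51.80 ✓; ∠(QD, DM) = 90.00° ✓; |QD| = 6.700 ✓; bearing(Q→Z) − bearing(Q→D) = 77.00° ✓; |QZ| = 6.700 ✓; ∠(QZ, ZH) = 97.50° ✗; |ZH| = 19.20 ✓.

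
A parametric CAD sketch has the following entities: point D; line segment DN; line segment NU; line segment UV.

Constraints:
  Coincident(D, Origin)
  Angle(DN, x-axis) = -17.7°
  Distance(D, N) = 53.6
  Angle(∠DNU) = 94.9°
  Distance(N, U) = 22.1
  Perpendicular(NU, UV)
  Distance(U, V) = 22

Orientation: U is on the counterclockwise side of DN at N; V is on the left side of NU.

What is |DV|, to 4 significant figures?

41.21

D is at the origin; DN runs at -17.7° with length 53.6, so N = 53.6·(cos -17.7°, sin -17.7°) = (51.06, -16.30). ∠DNU = 94.9°, so NU runs at -17.7° + (180° − 94.9°) = 67.40° from the x-axis; with |NU| = 22.1, U = N + 22.1·(cos 67.40°, sin 67.40°) = (59.56, 4.107). NU ⟂ UV; with |UV| = 22.0 on the left of NU, V = U + 22.0·(-0.9232, 0.3843) = (39.24, 12.56). Then |DV| = |V − D| = 41.21.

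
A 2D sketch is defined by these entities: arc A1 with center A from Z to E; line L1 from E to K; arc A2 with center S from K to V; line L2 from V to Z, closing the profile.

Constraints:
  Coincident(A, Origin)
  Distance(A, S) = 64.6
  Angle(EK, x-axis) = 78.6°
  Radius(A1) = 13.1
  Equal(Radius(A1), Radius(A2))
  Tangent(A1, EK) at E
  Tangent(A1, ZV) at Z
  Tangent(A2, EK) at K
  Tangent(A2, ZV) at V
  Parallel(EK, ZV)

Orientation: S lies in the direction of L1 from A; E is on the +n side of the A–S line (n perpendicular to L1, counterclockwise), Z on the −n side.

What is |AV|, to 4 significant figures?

65.91

The slot axis is L1's direction at 78.6°, so u = (cos 78.6°, sin 78.6°) = (0.1977, 0.9803) and n = (−sin 78.6°, cos 78.6°) = (-0.9803, 0.1977). A is at the origin and S lies 64.6 along u from A, so S = 64.6·u = (12.77, 63.33). Tangency of A1 to both parallel lines with radius 13.1 puts E and Z at A ± 13.1·n: E = (-12.84, 2.589), Z = (12.84, -2.589). Equal radii place K and V the same way about S: K = S + 13.1·n = (-0.07289, 65.91), V = S − 13.1·n = (25.61, 60.74). Then |AV| = |V − A| = 65.91.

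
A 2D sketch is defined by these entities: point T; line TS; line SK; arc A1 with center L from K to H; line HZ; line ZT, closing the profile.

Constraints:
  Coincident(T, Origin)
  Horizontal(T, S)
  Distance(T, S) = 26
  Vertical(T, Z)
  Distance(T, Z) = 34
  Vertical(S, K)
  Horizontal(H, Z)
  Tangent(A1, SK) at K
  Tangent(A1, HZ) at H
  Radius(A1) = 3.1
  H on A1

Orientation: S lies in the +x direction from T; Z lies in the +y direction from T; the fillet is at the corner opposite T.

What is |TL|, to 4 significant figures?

38.46

T and Z share the same x with |TZ| = 34.0 and Z on the +y side, so Z = (0.000, 34.00). The virtual corner opposite T is at (26.00, 34.00). Tangency of A1 to SK means the radius LK is perpendicular to SK and the tangent condition forces LH to be normal to HZ, with radius 3.1, so the center L sits 3.1 in from both sides at L = (22.90, 30.90). Then |TL| = |L − T| = 38.46.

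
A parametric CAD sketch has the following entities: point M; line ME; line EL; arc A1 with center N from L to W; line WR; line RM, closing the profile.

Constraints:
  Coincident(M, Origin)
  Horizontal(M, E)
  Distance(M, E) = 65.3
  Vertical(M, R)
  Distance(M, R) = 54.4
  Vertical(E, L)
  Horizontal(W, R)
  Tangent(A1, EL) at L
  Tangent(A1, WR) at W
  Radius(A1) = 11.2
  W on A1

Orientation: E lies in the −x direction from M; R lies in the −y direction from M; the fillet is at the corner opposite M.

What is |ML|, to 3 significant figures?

78.3

M is at the origin; M and E share the same y with |ME| = 65.3 and E on the −x side, so E = (-65.3, 0.00). M and R share the same x with |MR| = 54.4 and R on the −y side, so R = (0.00, -54.4). The virtual corner opposite M is at (-65.3, -54.4). The tangent condition forces NL to be normal to EL and since A1 is tangent to WR there, NW ⟂ WR, with radius 11.2, so the center N sits 11.2 in from both sides at N = (-54.1, -43.2). That places the tangent points at L = (-65.3, -43.2) on EL and W = (-54.1, -54.4) on WR. Then |ML| = |L − M| = 78.3.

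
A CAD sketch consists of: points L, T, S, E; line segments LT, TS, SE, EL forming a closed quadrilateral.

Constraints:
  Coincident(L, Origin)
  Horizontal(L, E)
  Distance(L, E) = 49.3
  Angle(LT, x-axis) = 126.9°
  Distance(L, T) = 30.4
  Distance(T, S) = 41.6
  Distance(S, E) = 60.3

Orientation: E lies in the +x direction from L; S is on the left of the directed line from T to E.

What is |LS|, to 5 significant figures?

51.677

Checks: |TS| = 41.60 ✓; |SE| = 60.30 ✓.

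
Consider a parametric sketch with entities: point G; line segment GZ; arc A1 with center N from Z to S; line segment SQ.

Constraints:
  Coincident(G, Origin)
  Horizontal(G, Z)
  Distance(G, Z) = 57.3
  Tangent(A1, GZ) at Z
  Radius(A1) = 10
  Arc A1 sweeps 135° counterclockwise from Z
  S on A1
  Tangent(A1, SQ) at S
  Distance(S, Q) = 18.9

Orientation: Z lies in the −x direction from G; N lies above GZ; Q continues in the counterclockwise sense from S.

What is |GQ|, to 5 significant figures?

70.501

G is at the origin; G and Z share the same y with |GZ| = 57.3 and Z on the −x side, so Z = (-57.300, 0.0000). The tangent condition forces NZ to be normal to GZ, so N = Z + (0, 10) = (-57.300, 10.000). On A1, Z sits at bearing -90° from N; a 135° counterclockwise sweep puts S at bearing 45°, so S = N + 10.0·(cos 45°, sin 45°) = (-50.229, 17.071). A1 meets SQ tangentially, so NS is at right angles to SQ, so SQ runs along (−sin 45°, cos 45°); with |SQ| = 18.9, Q = (-63.593, 30.435). Then |GQ| = |Q − G| = 70.501.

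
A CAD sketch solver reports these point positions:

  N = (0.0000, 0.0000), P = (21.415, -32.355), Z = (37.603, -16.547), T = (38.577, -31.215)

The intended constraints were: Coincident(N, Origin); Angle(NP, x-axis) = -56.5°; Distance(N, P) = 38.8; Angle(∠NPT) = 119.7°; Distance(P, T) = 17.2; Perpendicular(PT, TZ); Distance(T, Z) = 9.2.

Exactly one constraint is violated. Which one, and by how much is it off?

Distance(T, Z) = 9.2 — off by 5.50.

N = (0.00, 0.00) ✓; NP at -56.50° ✓; |NP| = 38.80 ✓; ∠NPT = 119.7° ✓; |PT| = 17.20 ✓; ∠(PT, TZ) = 90.00° ✓; |TZ| = 14.70 ✗.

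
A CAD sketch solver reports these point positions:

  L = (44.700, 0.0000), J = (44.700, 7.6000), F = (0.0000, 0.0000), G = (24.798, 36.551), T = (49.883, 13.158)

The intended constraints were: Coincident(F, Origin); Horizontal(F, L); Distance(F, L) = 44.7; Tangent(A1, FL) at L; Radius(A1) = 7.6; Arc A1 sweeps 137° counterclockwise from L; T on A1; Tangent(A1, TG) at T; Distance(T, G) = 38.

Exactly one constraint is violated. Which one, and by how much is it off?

Distance(T, G) = 38 — off by 3.70.

F = (0.00, 0.00) ✓; F.y = 0.00, L.y = 0.00 ✓; |FL| = 44.70 ✓; ∠(JL, LF) = 90.00° ✓; |JL| = 7.600 ✓; bearing(J→T) − bearing(J→L) = 137.0° ✓; |JT| = 7.600 ✓; ∠(JT, TG) = 90.00° ✓; |TG| = 34.30 ✗.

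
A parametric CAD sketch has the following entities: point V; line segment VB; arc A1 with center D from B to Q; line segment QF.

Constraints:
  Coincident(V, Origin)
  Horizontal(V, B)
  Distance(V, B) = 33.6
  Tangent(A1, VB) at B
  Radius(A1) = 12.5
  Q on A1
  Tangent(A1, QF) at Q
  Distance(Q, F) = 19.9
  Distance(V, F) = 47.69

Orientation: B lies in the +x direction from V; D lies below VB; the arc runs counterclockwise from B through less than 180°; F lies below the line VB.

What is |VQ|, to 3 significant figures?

28.8

Checks: |DQ| = 12.50 ✓; ∠(DQ, QF) = 90.00° ✓; |QF| = 19.90 ✓; |VF| = 47.69 ✓.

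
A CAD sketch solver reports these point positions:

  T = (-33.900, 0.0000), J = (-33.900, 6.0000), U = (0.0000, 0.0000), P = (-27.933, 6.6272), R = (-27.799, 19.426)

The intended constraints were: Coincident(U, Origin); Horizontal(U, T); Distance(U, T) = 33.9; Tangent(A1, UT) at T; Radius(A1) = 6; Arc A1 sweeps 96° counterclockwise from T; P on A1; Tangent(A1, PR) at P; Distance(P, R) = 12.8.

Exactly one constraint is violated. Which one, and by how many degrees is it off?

Tangent(A1, PR) at P — off by 6.60°.

U = (0.00, 0.00) ✓; U.y = 0.00, T.y = 0.00 ✓; |UT| = 33.90 ✓; ∠(JT, TU) = 90.00° ✓; |JT| = 6.000 ✓; bearing(J→P) − bearing(J→T) = 96.00° ✓; |JP| = 6.000 ✓; ∠(JP, PR) = 96.60° ✗; |PR| = 12.80 ✓.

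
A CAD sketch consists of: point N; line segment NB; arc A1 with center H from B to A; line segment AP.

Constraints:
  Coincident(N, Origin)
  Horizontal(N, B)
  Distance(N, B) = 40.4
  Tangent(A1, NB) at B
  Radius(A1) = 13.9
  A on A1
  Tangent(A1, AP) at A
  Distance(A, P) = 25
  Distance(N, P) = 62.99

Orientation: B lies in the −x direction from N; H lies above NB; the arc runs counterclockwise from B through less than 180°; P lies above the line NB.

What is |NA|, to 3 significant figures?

38.2

N is at the origin; N and B share the same y with |NB| = 40.4 and B on the −x side, so B = (-40.4, 0.00). A1 meets NB tangentially, so HB is at right angles to NB, so H = B + (0, 13.9) = (-40.4, 13.9). Since HA ⟂ AP (tangency), |HP| = √(13.9² + 25.0²) = 28.6 regardless of where A sits on A1. So P lies on both circle(N, 62.99) and circle(H, 28.6); the above-NB intersection is P = (-47.2, 41.7). A is the foot of the tangent from P: A = (-30.2, 23.4).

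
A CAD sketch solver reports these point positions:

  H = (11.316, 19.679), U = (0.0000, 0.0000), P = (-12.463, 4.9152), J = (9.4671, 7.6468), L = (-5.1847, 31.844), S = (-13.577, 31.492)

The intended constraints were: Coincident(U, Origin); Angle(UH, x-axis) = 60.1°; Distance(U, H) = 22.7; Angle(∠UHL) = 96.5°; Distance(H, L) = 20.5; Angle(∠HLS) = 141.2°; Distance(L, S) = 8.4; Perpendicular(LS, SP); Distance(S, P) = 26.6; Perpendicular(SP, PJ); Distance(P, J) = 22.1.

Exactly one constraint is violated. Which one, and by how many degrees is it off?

Perpendicular(SP, PJ) — off by 4.70°.

U = (0.00, 0.00) ✓; UH at 60.10° ✓; |UH| = 22.70 ✓; ∠UHL = 96.50° ✓; |HL| = 20.50 ✓; ∠HLS = 141.2° ✓; |LS| = 8.400 ✓; ∠(LS, SP) = 90.00° ✓; |SP| = 26.60 ✓; ∠(SP, PJ) = 94.70° ✗; |PJ| = 22.10 ✓.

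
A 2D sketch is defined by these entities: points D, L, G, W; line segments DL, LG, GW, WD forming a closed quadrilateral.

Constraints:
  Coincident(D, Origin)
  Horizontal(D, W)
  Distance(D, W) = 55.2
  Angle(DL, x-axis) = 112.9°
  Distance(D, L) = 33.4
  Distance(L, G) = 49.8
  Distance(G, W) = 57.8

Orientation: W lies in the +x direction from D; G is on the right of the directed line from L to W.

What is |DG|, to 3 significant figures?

17.3

D is at the origin; DW is horizontal with |DW| = 55.2 and W in +x, so W = (55.2, 0). DL runs at 112.9° with |DL| = 33.4, so L = (-13.0, 30.8). G is determined by |LG| = 49.8 and |GW| = 57.8 together: it lies at the intersection of circle(L, 49.8) and circle(W, 57.8). With |LW| = 74.8, the foot of the radical line on LW is 31.7 from L and the perpendicular offset is √(49.8² − 31.7²) = 38.4. Taking the right-of-LW solution: G = (0.0478, -17.3).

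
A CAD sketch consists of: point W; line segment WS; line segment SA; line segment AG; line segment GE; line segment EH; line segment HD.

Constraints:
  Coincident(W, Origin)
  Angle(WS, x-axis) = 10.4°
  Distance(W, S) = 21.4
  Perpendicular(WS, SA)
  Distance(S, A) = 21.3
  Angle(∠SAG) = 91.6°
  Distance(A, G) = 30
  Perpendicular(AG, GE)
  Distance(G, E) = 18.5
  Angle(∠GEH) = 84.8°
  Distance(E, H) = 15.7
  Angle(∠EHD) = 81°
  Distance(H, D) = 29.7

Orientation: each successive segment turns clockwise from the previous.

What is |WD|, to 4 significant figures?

33.62

W is at the origin; WS runs at 10.4° with length 21.4, so S = (21.05, 3.863). The perpendicularity gives SA at right angles to WS, so SA runs at -79.60°; with |SA| = 21.3, A = (24.89, -17.09). ∠SAG = 91.6° gives AG at -168.0° from the x-axis; with |AG| = 30.0, G = (-4.451, -23.32). The perpendicularity gives GE at right angles to AG, so GE runs at 102.0°; with |GE| = 18.5, E = (-8.297, -5.229). ∠GEH = 84.8° gives EH at 6.800° from the x-axis; with |EH| = 15.7, H = (7.292, -3.370). ∠EHD = 81.0° gives HD at -92.20° from the x-axis; with |HD| = 29.7, D = (6.152, -33.05). Then |WD| = |D − W| = 33.62.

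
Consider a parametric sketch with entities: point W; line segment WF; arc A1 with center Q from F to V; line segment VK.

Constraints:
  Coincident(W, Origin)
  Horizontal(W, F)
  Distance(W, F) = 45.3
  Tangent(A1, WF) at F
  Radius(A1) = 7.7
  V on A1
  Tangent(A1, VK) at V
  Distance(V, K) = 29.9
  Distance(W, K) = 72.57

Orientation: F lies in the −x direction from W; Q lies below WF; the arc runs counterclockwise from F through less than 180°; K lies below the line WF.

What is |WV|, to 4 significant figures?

52.34

W is at the origin; W and F share the same y with |WF| = 45.3 and F on the −x side, so F = (-45.30, 0.000). Since A1 is tangent to WF there, QF ⟂ WF, so Q = F + (0, -7.7) = (-45.30, -7.700). Since QV ⟂ VK (tangency), |QK| = √(7.7² + 29.9²) = 30.88 regardless of where V sits on A1. So K lies on both circle(W, 72.57) and circle(Q, 30.88); the below-WF intersection is K = (-65.66, -30.92). V is the foot of the tangent from K: V = (-52.17, -4.228).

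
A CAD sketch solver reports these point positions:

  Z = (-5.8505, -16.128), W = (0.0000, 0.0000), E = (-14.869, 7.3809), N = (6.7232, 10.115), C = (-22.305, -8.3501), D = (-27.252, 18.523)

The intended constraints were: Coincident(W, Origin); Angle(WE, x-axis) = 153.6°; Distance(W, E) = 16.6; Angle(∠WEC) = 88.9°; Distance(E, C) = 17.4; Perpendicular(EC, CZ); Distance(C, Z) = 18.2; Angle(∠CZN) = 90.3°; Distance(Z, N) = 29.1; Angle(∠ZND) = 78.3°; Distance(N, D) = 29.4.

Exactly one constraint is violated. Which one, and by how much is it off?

Distance(N, D) = 29.4 — off by 5.60.

W = (0.00, 0.00) ✓; WE at 153.6° ✓; |WE| = 16.60 ✓; ∠WEC = 88.90° ✓; |EC| = 17.40 ✓; ∠(EC, CZ) = 90.00° ✓; |CZ| = 18.20 ✓; ∠CZN = 90.30° ✓; |ZN| = 29.10 ✓; ∠ZND = 78.30° ✓; |ND| = 35.00 ✗.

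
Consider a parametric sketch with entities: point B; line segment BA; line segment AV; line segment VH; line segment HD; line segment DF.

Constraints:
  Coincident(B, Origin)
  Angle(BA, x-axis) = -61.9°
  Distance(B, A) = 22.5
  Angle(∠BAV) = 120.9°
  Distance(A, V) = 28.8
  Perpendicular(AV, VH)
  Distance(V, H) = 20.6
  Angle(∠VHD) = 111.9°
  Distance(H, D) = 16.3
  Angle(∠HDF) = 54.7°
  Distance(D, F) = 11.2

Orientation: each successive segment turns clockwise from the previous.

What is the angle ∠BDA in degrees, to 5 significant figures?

46.570°

B is at the origin; BA runs at -61.9° with length 22.5, so A = (10.598, -19.848). ∠BAV = 120.9° gives AV at -121.00° from the x-axis; with |AV| = 28.8, V = (-4.2353, -44.534). The perpendicularity gives VH at right angles to AV, so VH runs at 149.00°; with |VH| = 20.6, H = (-21.893, -33.924). ∠VHD = 111.9° gives HD at 80.900° from the x-axis; with |HD| = 16.3, D = (-19.315, -17.830). Then cos ∠BDA = DB·DA / (|DB||DA|), giving 46.570°.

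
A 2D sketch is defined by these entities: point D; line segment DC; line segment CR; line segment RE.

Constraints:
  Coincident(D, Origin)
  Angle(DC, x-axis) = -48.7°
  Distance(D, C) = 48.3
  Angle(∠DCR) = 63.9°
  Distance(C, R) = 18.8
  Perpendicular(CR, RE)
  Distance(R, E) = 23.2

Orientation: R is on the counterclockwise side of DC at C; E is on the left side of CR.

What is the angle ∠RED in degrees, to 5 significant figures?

173.08°

∠DCR = 63.9°, so CR runs at -48.7° + (180° − 63.9°) = 67.400° from the x-axis; with |CR| = 18.8, R = C + 18.8·(cos 67.400°, sin 67.400°) = (39.103, -18.930). CR ⟂ RE; with |RE| = 23.2 on the left of CR, E = R + 23.2·(-0.92321, 0.38430) = (17.684, -10.014). Then cos ∠RED = ER·ED / (|ER||ED|), giving 173.08°.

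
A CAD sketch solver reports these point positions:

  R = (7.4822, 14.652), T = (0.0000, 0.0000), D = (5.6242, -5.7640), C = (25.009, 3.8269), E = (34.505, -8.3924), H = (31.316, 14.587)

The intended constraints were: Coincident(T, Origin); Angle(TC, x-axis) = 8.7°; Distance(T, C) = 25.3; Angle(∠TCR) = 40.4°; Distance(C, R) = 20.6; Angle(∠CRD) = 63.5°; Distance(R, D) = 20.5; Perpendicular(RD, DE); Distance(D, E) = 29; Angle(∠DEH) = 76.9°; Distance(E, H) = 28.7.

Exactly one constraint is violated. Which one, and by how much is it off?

Distance(E, H) = 28.7 — off by 5.50.

T = (0.00, 0.00) ✓; TC at 8.700° ✓; |TC| = 25.30 ✓; ∠TCR = 40.40° ✓; |CR| = 20.60 ✓; ∠CRD = 63.50° ✓; |RD| = 20.50 ✓; ∠(RD, DE) = 90.00° ✓; |DE| = 29.00 ✓; ∠DEH = 76.90° ✓; |EH| = 23.20 ✗.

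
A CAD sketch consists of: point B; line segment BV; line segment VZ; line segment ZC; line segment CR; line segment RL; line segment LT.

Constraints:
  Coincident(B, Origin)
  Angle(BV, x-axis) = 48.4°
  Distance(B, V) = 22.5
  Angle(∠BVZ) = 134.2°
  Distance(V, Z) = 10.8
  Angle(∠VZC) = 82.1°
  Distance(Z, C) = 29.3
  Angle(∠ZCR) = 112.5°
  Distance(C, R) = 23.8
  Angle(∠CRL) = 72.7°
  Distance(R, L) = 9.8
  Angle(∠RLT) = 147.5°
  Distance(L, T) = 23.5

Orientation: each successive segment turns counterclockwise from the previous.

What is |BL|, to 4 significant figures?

9.102

∠ZCR = 112.5° gives CR at -100.4° from the x-axis; with |CR| = 23.8, R = (-18.80, -1.954). ∠CRL = 72.7° gives RL at 6.900° from the x-axis; with |RL| = 9.8, L = (-9.069, -0.7770). Then |BL| = |L − B| = 9.102.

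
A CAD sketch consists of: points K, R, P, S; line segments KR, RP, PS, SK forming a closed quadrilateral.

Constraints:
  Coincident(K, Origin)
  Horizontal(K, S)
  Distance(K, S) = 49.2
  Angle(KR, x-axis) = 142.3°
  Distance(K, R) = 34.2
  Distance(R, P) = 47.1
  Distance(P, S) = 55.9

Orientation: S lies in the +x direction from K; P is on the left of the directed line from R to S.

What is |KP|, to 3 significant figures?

45.9

Checks: |RP| = 47.10 ✓; |PS| = 55.90 ✓.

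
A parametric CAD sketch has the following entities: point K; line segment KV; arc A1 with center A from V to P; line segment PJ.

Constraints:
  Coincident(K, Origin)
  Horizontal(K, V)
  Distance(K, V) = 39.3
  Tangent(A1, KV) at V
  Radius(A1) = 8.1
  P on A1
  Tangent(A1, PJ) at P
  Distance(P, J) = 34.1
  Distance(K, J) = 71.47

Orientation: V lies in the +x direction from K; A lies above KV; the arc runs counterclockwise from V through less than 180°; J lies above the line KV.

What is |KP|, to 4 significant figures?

46.59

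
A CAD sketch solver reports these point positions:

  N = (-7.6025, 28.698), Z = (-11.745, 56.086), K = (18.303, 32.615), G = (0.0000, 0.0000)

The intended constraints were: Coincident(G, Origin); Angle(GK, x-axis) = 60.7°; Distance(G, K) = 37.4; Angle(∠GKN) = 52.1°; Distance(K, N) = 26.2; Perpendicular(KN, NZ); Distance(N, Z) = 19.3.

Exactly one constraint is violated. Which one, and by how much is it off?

Distance(N, Z) = 19.3 — off by 8.40.

G = (0.00, 0.00) ✓; GK at 60.70° ✓; |GK| = 37.40 ✓; ∠GKN = 52.10° ✓; |KN| = 26.20 ✓; ∠(KN, NZ) = 90.00° ✓; |NZ| = 27.70 ✗.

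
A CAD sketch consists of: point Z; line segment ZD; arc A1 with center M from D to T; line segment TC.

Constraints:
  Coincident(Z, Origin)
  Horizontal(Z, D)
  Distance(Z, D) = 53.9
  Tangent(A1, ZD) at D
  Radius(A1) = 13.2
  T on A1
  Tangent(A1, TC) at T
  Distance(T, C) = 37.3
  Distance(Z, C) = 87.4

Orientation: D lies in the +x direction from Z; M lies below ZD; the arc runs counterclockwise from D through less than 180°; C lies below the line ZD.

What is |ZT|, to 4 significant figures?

50.76

Z is at the origin; Z and D share the same y with |ZD| = 53.9 and D on the +x side, so D = (53.90, 0.000). A1 meets ZD tangentially, so MD is at right angles to ZD, so M = D + (0, -13.2) = (53.90, -13.20). Since MT ⟂ TC (tangency), |MC| = √(13.2² + 37.3²) = 39.57 regardless of where T sits on A1. So C lies on both circle(Z, 87.4) and circle(M, 39.57); the below-ZD intersection is C = (73.21, -47.73). T is the foot of the tangent from C: T = (45.19, -23.12).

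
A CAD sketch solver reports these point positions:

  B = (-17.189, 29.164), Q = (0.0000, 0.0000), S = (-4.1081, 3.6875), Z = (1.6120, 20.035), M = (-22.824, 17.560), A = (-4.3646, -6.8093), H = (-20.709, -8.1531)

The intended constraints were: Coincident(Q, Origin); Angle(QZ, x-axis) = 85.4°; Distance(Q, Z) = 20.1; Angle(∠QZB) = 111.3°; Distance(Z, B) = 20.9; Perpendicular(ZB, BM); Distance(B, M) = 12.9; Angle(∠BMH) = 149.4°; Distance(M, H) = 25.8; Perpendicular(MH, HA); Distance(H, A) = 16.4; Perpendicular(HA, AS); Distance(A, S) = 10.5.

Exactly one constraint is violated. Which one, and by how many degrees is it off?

Perpendicular(HA, AS) — off by 6.10°.

Q = (0.00, 0.00) ✓; QZ at 85.40° ✓; |QZ| = 20.10 ✓; ∠QZB = 111.3° ✓; |ZB| = 20.90 ✓; ∠(ZB, BM) = 90.00° ✓; |BM| = 12.90 ✓; ∠BMH = 149.4° ✓; |MH| = 25.80 ✓; ∠(MH, HA) = 90.00° ✓; |HA| = 16.40 ✓; ∠(HA, AS) = 83.90° ✗; |AS| = 10.50 ✓.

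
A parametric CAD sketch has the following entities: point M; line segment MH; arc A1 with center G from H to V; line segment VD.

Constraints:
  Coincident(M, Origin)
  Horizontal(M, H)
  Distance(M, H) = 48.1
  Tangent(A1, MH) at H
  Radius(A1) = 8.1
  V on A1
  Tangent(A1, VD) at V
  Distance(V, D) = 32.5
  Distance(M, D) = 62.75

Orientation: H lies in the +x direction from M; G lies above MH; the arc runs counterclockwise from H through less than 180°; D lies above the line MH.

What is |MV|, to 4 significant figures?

56.84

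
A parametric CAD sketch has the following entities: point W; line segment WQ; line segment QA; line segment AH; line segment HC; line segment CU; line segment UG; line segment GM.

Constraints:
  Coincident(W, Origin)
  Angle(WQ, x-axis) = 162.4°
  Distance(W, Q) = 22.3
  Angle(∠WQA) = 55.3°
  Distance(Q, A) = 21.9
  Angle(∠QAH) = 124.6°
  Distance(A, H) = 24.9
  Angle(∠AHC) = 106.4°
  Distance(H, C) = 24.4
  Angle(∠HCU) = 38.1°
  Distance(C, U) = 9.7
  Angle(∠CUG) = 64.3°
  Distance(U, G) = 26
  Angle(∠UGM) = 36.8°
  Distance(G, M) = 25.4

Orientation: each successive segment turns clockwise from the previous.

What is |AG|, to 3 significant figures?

47.0

∠HCU = 38.1° gives CU at 127° from the x-axis; with |CU| = 9.7, U = (13.4, -4.06). ∠CUG = 64.3° gives UG at 11.1° from the x-axis; with |UG| = 26.0, G = (38.9, 0.944). Then |AG| = |G − A| = 47.0.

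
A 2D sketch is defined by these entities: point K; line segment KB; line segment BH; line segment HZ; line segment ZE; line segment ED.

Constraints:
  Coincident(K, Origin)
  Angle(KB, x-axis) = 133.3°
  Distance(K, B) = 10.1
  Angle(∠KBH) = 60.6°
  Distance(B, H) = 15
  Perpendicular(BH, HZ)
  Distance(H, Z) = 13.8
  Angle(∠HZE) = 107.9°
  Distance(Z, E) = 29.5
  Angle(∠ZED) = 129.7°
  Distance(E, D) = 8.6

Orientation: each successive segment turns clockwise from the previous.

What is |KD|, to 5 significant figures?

27.003

∠HZE = 107.9° gives ZE at -148.20° from the x-axis; with |ZE| = 29.5, E = (-14.123, -17.987). ∠ZED = 129.7° gives ED at 161.50° from the x-axis; with |ED| = 8.6, D = (-22.278, -15.258). Then |KD| = |D − K| = 27.003.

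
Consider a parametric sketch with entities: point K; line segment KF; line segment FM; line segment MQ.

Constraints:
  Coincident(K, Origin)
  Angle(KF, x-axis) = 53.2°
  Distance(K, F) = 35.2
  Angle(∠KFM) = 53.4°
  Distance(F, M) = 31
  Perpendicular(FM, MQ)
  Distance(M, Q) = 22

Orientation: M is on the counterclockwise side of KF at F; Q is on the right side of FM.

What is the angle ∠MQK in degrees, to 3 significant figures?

11.3°

K is at the origin; KF runs at 53.2° with length 35.2, so F = 35.2·(cos 53.2°, sin 53.2°) = (21.1, 28.2). ∠KFM = 53.4°, so FM runs at 53.2° + (180° − 53.4°) = 180° from the x-axis; with |FM| = 31.0, M = F + 31.0·(cos 180°, sin 180°) = (-9.91, 28.3). FM is perpendicular to MQ; with |MQ| = 22.0 on the right of FM, Q = M + 22.0·(0.00349, 1.00) = (-9.84, 50.3). Then cos ∠MQK = QM·QK / (|QM||QK|), giving 11.3°.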